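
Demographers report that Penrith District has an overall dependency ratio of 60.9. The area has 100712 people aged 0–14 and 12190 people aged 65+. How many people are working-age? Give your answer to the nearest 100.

Working-age: 185400

Total dependency ratio = (youth + elderly) / working-age × 100
60.9 = (100712 + 12190) / W × 100
⇒ 185400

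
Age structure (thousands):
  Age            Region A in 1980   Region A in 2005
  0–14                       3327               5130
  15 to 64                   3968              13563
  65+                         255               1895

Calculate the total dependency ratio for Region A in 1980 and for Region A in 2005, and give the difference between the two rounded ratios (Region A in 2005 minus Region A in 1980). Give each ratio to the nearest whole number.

Region A in 1980: 90
Region A in 2005: 52
Difference: -38

Region A in 1980: (3327 + 255) / 3968 × 100 = 3582 / 3968 × 100 = 90
Region A in 2005: (5130 + 1895) / 13563 × 100 = 7025 / 13563 × 100 = 52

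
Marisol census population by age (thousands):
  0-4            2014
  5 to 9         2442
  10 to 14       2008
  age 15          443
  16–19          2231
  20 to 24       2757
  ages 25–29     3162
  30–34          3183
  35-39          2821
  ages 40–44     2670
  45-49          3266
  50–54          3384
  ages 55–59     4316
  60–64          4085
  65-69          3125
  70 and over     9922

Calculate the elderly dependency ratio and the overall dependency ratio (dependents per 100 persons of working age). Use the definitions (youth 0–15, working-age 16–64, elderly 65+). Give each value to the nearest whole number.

0–15: 2014 + 2442 + 2008 + 443 = 6907
16–64: 2231 + 2757 + 3162 + 3183 + 2821 + 2670 + 3266 + 3384 + 4316 + 4085 = 31875
65+: 3125 + 9922 = 13047
Old-age dependency ratio = 13047 / 31875 × 100 = 41
Total dependency ratio = (6907 + 13047) / 31875 × 100 = 19954 / 31875 × 100 = 63

Old-age dependency ratio: 41
Total dependency ratio: 63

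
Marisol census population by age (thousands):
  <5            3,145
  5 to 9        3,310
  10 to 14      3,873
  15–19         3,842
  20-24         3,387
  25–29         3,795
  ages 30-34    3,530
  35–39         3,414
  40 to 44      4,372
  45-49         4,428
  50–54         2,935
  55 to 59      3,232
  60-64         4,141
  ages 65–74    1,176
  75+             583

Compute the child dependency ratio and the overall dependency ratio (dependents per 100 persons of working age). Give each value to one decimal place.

0–14: 3,145 + 3,310 + 3,873 = 10,328
15–64: 3,842 + 3,387 + 3,795 + 3,530 + 3,414 + 4,372 + 4,428 + 2,935 + 3,232 + 4,141 = 37,076
65+: 1,176 + 583 = 1,759
Youth dependency ratio = 10,328 / 37,076 × 100 = 27.9
Total dependency ratio = (10,328 + 1,759) / 37,076 × 100 = 12,087 / 37,076 × 100 = 32.6

Youth dependency ratio: 27.9
Total dependency ratio: 32.6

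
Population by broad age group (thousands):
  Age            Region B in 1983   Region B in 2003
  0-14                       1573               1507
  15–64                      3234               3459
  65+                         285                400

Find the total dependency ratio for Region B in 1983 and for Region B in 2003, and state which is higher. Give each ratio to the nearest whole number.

Region B in 1983: (1573 + 285) / 3234 × 100 = 1858 / 3234 × 100 = 57
Region B in 2003: (1507 + 400) / 3459 × 100 = 1907 / 3459 × 100 = 55

Region B in 1983: 57
Region B in 2003: 55
Higher: Region B in 1983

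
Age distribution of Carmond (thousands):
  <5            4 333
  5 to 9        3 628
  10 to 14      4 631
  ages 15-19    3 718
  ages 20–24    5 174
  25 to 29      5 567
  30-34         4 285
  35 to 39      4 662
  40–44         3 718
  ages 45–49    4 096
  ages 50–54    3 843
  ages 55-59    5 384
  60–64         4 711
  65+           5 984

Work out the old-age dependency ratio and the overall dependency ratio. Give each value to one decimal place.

0–14: 4 333 + 3 628 + 4 631 = 12 592
15–64: 3 718 + 5 174 + 5 567 + 4 285 + 4 662 + 3 718 + 4 096 + 3 843 + 5 384 + 4 711 = 45 158
65+: 5 984
Old-age dependency ratio = 5 984 / 45 158 × 100 = 13.3
Total dependency ratio = (12 592 + 5 984) / 45 158 × 100 = 18 576 / 45 158 × 100 = 41.1

Old-age dependency ratio: 13.3
Total dependency ratio: 41.1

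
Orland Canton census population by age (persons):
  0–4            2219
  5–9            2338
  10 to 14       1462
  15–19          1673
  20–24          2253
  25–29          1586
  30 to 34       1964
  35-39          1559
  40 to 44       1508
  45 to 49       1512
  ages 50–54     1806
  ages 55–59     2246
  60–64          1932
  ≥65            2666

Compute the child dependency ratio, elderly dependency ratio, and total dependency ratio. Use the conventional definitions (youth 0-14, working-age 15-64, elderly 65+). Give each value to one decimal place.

0–14: 2219 + 2338 + 1462 = 6019
15–64: 1673 + 2253 + 1586 + 1964 + 1559 + 1508 + 1512 + 1806 + 2246 + 1932 = 18039
65+: 2666
Youth dependency ratio = 6019 / 18039 × 100 = 33.4
Old-age dependency ratio = 2666 / 18039 × 100 = 14.8
Total dependency ratio = (6019 + 2666) / 18039 × 100 = 8685 / 18039 × 100 = 48.1

Youth dependency ratio: 33.4
Old-age dependency ratio: 14.8
Total dependency ratio: 48.1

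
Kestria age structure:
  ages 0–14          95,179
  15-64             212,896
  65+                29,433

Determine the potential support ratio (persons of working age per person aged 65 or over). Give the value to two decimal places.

Potential support ratio: 7.23

Potential support ratio = 212,896 / 29,433 = 7.23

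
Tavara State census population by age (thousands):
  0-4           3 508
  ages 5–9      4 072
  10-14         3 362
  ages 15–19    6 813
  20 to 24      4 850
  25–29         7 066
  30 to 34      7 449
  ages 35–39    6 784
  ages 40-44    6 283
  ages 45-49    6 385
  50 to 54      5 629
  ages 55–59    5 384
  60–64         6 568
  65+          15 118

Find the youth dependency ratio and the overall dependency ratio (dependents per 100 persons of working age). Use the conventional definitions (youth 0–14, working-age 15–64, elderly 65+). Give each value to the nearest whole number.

0–14: 3 508 + 4 072 + 3 362 = 10 942
15–64: 6 813 + 4 850 + 7 066 + 7 449 + 6 784 + 6 283 + 6 385 + 5 629 + 5 384 + 6 568 = 63 211
65+: 15 118
Youth dependency ratio = 10 942 / 63 211 × 100 = 17
Total dependency ratio = (10 942 + 15 118) / 63 211 × 100 = 26 060 / 63 211 × 100 = 41

Youth dependency ratio: 17
Total dependency ratio: 41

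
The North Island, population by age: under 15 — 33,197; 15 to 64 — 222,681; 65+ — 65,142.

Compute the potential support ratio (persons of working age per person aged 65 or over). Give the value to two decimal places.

Potential support ratio = 222,681 / 65,142 = 3.42

Potential support ratio: 3.42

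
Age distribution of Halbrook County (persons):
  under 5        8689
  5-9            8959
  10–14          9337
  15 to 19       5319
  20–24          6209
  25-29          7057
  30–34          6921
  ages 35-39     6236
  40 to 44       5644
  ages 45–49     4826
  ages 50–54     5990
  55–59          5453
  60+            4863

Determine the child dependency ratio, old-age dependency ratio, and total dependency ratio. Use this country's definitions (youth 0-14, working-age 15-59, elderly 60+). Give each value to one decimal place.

Youth dependency ratio: 50.3
Old-age dependency ratio: 9.1
Total dependency ratio: 59.4

0–14: 8689 + 8959 + 9337 = 26985
15–59: 5319 + 6209 + 7057 + 6921 + 6236 + 5644 + 4826 + 5990 + 5453 = 53655
60+: 4863
Youth dependency ratio = 26985 / 53655 × 100 = 50.3
Old-age dependency ratio = 4863 / 53655 × 100 = 9.1
Total dependency ratio = (26985 + 4863) / 53655 × 100 = 31848 / 53655 × 100 = 59.4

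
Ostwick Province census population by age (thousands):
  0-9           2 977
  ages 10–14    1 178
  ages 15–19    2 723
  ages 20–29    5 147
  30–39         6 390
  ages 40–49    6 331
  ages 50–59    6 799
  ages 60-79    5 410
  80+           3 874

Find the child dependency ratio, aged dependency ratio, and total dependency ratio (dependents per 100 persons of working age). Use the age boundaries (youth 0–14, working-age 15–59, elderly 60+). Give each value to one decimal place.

0–14: 2 977 + 1 178 = 4 155
15–59: 2 723 + 5 147 + 6 390 + 6 331 + 6 799 = 27 390
60+: 5 410 + 3 874 = 9 284
Youth dependency ratio = 4 155 / 27 390 × 100 = 15.2
Old-age dependency ratio = 9 284 / 27 390 × 100 = 33.9
Total dependency ratio = (4 155 + 9 284) / 27 390 × 100 = 13 439 / 27 390 × 100 = 49.1

Youth dependency ratio: 15.2
Old-age dependency ratio: 33.9
Total dependency ratio: 49.1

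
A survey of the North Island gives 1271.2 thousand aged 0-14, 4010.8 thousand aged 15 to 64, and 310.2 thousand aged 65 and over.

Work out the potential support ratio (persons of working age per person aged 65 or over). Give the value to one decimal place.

Potential support ratio: 12.9

Potential support ratio = 4010.8 / 310.2 = 12.9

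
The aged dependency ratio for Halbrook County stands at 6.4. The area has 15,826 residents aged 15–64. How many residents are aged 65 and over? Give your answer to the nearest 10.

Old-age dependency ratio = elderly / working-age × 100
6.4 = E / 15,826 × 100
⇒ 1,010

Aged 65 and over: 1,010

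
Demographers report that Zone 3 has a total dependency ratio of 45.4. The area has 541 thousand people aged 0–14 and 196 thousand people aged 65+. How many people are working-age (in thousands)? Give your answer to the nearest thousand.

Total dependency ratio = (youth + elderly) / working-age × 100
45.4 = (541 + 196) / W × 100
⇒ 1 623

Working-age: 1 623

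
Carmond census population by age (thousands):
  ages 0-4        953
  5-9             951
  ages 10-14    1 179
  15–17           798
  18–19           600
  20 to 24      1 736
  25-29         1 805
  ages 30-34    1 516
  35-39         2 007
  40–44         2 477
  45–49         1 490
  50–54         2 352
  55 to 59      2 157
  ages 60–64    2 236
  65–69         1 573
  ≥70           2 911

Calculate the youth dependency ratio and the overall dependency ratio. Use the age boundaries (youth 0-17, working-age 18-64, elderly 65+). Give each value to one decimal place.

0–17: 953 + 951 + 1 179 + 798 = 3 881
18–64: 600 + 1 736 + 1 805 + 1 516 + 2 007 + 2 477 + 1 490 + 2 352 + 2 157 + 2 236 = 18 376
65+: 1 573 + 2 911 = 4 484
Youth dependency ratio = 3 881 / 18 376 × 100 = 21.1
Total dependency ratio = (3 881 + 4 484) / 18 376 × 100 = 8 365 / 18 376 × 100 = 45.5

Youth dependency ratio: 21.1
Total dependency ratio: 45.5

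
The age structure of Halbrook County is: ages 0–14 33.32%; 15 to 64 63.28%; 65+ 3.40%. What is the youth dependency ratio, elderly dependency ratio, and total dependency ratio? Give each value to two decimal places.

Youth dependency ratio = 33.32 / 63.28 × 100 = 52.65
Old-age dependency ratio = 3.40 / 63.28 × 100 = 5.37
Total dependency ratio = (33.32 + 3.40) / 63.28 × 100 = 36.72 / 63.28 × 100 = 58.03

Youth dependency ratio: 52.65
Old-age dependency ratio: 5.37
Total dependency ratio: 58.03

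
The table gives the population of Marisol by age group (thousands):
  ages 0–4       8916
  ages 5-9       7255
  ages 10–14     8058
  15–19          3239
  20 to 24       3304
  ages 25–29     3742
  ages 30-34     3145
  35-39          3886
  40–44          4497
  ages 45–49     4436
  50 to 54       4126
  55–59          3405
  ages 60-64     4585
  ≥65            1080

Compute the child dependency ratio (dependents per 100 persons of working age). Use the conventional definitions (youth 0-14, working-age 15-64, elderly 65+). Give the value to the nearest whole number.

0–14: 8916 + 7255 + 8058 = 24229
15–64: 3239 + 3304 + 3742 + 3145 + 3886 + 4497 + 4436 + 4126 + 3405 + 4585 = 38365
65+: 1080
Youth dependency ratio = 24229 / 38365 × 100 = 63

Youth dependency ratio: 63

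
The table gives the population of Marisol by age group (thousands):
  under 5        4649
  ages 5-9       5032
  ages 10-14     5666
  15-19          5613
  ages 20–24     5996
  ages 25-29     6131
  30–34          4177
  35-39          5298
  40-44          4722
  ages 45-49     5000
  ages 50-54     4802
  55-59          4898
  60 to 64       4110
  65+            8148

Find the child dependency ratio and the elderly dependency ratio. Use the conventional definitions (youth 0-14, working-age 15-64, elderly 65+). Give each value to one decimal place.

0–14: 4649 + 5032 + 5666 = 15347
15–64: 5613 + 5996 + 6131 + 4177 + 5298 + 4722 + 5000 + 4802 + 4898 + 4110 = 50747
65+: 8148
Youth dependency ratio = 15347 / 50747 × 100 = 30.2
Old-age dependency ratio = 8148 / 50747 × 100 = 16.1

Youth dependency ratio: 30.2
Old-age dependency ratio: 16.1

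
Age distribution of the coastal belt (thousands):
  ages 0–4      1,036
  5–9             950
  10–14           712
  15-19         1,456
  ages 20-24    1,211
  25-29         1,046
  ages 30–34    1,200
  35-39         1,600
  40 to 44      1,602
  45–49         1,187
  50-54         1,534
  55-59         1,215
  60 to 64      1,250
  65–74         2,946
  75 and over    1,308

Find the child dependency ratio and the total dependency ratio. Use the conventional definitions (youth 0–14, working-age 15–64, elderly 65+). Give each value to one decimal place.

Youth dependency ratio: 20.3
Total dependency ratio: 52.3

0–14: 1,036 + 950 + 712 = 2,698
15–64: 1,456 + 1,211 + 1,046 + 1,200 + 1,600 + 1,602 + 1,187 + 1,534 + 1,215 + 1,250 = 13,301
65+: 2,946 + 1,308 = 4,254
Youth dependency ratio = 2,698 / 13,301 × 100 = 20.3
Total dependency ratio = (2,698 + 4,254) / 13,301 × 100 = 6,952 / 13,301 × 100 = 52.3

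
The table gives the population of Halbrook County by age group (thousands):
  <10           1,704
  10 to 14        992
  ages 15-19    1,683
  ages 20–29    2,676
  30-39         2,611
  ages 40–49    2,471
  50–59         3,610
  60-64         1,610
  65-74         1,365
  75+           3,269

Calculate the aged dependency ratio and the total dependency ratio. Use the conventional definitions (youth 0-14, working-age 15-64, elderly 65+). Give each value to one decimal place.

Old-age dependency ratio: 31.6
Total dependency ratio: 50.0

0–14: 1,704 + 992 = 2,696
15–64: 1,683 + 2,676 + 2,611 + 2,471 + 3,610 + 1,610 = 14,661
65+: 1,365 + 3,269 = 4,634
Old-age dependency ratio = 4,634 / 14,661 × 100 = 31.6
Total dependency ratio = (2,696 + 4,634) / 14,661 × 100 = 7,330 / 14,661 × 100 = 50.0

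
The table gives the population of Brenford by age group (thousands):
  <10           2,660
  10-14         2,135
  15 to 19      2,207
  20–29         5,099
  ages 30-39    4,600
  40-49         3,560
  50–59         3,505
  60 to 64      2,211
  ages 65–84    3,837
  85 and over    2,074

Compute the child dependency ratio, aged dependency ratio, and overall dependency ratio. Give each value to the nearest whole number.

0–14: 2,660 + 2,135 = 4,795
15–64: 2,207 + 5,099 + 4,600 + 3,560 + 3,505 + 2,211 = 21,182
65+: 3,837 + 2,074 = 5,911
Youth dependency ratio = 4,795 / 21,182 × 100 = 23
Old-age dependency ratio = 5,911 / 21,182 × 100 = 28
Total dependency ratio = (4,795 + 5,911) / 21,182 × 100 = 10,706 / 21,182 × 100 = 51

Youth dependency ratio: 23
Old-age dependency ratio: 28
Total dependency ratio: 51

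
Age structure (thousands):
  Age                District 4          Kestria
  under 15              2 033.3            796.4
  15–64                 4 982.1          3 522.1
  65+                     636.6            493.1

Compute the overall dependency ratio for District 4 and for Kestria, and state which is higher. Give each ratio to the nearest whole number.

District 4: (2 033.3 + 636.6) / 4 982.1 × 100 = 2 669.9 / 4 982.1 × 100 = 54
Kestria: (796.4 + 493.1) / 3 522.1 × 100 = 1 289.5 / 3 522.1 × 100 = 37

District 4: 54
Kestria: 37
Higher: District 4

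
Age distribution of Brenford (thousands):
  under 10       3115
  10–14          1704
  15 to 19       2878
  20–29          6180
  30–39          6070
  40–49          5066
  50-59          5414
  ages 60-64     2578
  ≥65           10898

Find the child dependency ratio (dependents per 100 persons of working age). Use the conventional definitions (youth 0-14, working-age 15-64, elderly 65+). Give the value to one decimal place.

0–14: 3115 + 1704 = 4819
15–64: 2878 + 6180 + 6070 + 5066 + 5414 + 2578 = 28186
65+: 10898
Youth dependency ratio = 4819 / 28186 × 100 = 17.1

Youth dependency ratio: 17.1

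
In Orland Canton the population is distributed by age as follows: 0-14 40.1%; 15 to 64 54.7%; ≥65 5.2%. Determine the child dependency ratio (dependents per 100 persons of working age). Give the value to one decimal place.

Youth dependency ratio: 73.3

Youth dependency ratio = 40.1 / 54.7 × 100 = 73.3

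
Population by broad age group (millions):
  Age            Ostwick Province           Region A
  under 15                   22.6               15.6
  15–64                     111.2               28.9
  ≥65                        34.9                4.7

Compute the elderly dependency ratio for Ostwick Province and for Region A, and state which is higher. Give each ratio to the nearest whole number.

Ostwick Province: 31
Region A: 16
Higher: Ostwick Province

Ostwick Province: 34.9 / 111.2 × 100 = 31
Region A: 4.7 / 28.9 × 100 = 16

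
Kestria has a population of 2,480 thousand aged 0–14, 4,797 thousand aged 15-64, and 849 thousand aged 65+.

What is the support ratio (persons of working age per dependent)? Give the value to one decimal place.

Support ratio = 4,797 / (2,480 + 849) = 4,797 / 3,329 = 1.4

Support ratio: 1.4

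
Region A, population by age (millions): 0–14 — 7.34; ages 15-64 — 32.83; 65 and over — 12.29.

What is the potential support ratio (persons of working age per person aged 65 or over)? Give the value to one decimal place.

Potential support ratio = 32.83 / 12.29 = 2.7

Potential support ratio: 2.7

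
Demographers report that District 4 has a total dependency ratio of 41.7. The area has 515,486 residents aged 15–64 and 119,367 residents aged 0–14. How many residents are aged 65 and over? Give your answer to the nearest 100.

Aged 65 and over: 95,600

Total dependency ratio = (youth + elderly) / working-age × 100
41.7 = (119,367 + E) / 515,486 × 100
⇒ 95,600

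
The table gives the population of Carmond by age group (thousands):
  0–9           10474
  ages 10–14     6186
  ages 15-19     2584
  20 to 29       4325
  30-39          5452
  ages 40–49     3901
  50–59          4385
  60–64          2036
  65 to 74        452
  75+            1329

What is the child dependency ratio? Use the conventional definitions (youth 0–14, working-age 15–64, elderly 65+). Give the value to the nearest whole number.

Youth dependency ratio: 73

0–14: 10474 + 6186 = 16660
15–64: 2584 + 4325 + 5452 + 3901 + 4385 + 2036 = 22683
65+: 452 + 1329 = 1781
Youth dependency ratio = 16660 / 22683 × 100 = 73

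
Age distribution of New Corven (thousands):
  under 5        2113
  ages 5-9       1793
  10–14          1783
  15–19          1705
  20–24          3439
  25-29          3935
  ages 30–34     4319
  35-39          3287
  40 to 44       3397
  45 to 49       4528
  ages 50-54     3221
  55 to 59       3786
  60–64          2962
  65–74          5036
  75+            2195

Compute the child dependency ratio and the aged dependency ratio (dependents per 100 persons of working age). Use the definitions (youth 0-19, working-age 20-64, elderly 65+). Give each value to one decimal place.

0–19: 2113 + 1793 + 1783 + 1705 = 7394
20–64: 3439 + 3935 + 4319 + 3287 + 3397 + 4528 + 3221 + 3786 + 2962 = 32874
65+: 5036 + 2195 = 7231
Youth dependency ratio = 7394 / 32874 × 100 = 22.5
Old-age dependency ratio = 7231 / 32874 × 100 = 22.0

Youth dependency ratio: 22.5
Old-age dependency ratio: 22.0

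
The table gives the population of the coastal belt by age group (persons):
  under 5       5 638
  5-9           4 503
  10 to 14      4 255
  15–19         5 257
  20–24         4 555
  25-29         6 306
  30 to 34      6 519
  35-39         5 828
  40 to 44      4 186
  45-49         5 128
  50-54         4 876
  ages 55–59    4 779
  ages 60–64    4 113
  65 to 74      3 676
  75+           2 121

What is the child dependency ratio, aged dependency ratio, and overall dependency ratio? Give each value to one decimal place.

0–14: 5 638 + 4 503 + 4 255 = 14 396
15–64: 5 257 + 4 555 + 6 306 + 6 519 + 5 828 + 4 186 + 5 128 + 4 876 + 4 779 + 4 113 = 51 547
65+: 3 676 + 2 121 = 5 797
Youth dependency ratio = 14 396 / 51 547 × 100 = 27.9
Old-age dependency ratio = 5 797 / 51 547 × 100 = 11.2
Total dependency ratio = (14 396 + 5 797) / 51 547 × 100 = 20 193 / 51 547 × 100 = 39.2

Youth dependency ratio: 27.9
Old-age dependency ratio: 11.2
Total dependency ratio: 39.2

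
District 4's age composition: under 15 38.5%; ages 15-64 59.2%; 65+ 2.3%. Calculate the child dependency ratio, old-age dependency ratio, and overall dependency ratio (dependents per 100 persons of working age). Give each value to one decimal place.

Youth dependency ratio: 65.0
Old-age dependency ratio: 3.9
Total dependency ratio: 68.9

Youth dependency ratio = 38.5 / 59.2 × 100 = 65.0
Old-age dependency ratio = 2.3 / 59.2 × 100 = 3.9
Total dependency ratio = (38.5 + 2.3) / 59.2 × 100 = 40.8 / 59.2 × 100 = 68.9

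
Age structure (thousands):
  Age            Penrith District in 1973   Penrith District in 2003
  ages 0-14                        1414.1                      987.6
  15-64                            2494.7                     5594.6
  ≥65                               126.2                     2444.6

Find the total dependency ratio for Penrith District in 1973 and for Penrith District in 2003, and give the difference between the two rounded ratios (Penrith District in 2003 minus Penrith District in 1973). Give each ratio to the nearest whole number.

Penrith District in 1973: 62
Penrith District in 2003: 61
Difference: -1

Penrith District in 1973: (1414.1 + 126.2) / 2494.7 × 100 = 1540.3 / 2494.7 × 100 = 62
Penrith District in 2003: (987.6 + 2444.6) / 5594.6 × 100 = 3432.2 / 5594.6 × 100 = 61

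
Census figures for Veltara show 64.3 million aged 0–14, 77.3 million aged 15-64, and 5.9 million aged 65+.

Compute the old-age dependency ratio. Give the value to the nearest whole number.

Old-age dependency ratio: 8

Old-age dependency ratio = 5.9 / 77.3 × 100 = 8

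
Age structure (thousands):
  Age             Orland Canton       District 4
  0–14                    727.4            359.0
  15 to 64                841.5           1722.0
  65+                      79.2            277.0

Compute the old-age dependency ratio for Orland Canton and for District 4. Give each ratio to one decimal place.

Orland Canton: 79.2 / 841.5 × 100 = 9.4
District 4: 277.0 / 1722.0 × 100 = 16.1

Orland Canton: 9.4
District 4: 16.1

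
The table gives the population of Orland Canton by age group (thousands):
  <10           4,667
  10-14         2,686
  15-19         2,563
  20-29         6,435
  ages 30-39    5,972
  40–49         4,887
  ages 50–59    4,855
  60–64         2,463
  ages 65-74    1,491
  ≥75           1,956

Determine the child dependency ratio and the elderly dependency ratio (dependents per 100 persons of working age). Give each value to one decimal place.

0–14: 4,667 + 2,686 = 7,353
15–64: 2,563 + 6,435 + 5,972 + 4,887 + 4,855 + 2,463 = 27,175
65+: 1,491 + 1,956 = 3,447
Youth dependency ratio = 7,353 / 27,175 × 100 = 27.1
Old-age dependency ratio = 3,447 / 27,175 × 100 = 12.7

Youth dependency ratio: 27.1
Old-age dependency ratio: 12.7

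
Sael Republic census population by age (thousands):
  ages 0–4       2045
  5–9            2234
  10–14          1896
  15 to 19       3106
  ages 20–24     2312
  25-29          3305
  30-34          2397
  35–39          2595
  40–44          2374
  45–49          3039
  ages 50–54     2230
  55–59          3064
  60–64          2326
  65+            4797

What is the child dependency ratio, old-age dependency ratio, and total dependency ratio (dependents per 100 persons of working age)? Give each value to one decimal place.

Youth dependency ratio: 23.1
Old-age dependency ratio: 17.9
Total dependency ratio: 41.0

0–14: 2045 + 2234 + 1896 = 6175
15–64: 3106 + 2312 + 3305 + 2397 + 2595 + 2374 + 3039 + 2230 + 3064 + 2326 = 26748
65+: 4797
Youth dependency ratio = 6175 / 26748 × 100 = 23.1
Old-age dependency ratio = 4797 / 26748 × 100 = 17.9
Total dependency ratio = (6175 + 4797) / 26748 × 100 = 10972 / 26748 × 100 = 41.0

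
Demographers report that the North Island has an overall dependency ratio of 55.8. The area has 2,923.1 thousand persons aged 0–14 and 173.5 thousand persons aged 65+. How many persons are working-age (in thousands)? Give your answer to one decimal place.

Working-age: 5,549.5

Total dependency ratio = (youth + elderly) / working-age × 100
55.8 = (2,923.1 + 173.5) / W × 100
⇒ 5,549.5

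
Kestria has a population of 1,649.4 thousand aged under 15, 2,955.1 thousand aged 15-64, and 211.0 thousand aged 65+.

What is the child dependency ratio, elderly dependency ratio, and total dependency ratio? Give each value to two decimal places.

Youth dependency ratio = 1,649.4 / 2,955.1 × 100 = 55.82
Old-age dependency ratio = 211.0 / 2,955.1 × 100 = 7.14
Total dependency ratio = (1,649.4 + 211.0) / 2,955.1 × 100 = 1,860.4 / 2,955.1 × 100 = 62.96

Youth dependency ratio: 55.82
Old-age dependency ratio: 7.14
Total dependency ratio: 62.96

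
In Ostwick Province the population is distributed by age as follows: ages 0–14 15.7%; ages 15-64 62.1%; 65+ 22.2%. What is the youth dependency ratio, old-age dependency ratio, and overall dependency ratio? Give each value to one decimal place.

Youth dependency ratio: 25.3
Old-age dependency ratio: 35.7
Total dependency ratio: 61.0

Youth dependency ratio = 15.7 / 62.1 × 100 = 25.3
Old-age dependency ratio = 22.2 / 62.1 × 100 = 35.7
Total dependency ratio = (15.7 + 22.2) / 62.1 × 100 = 37.9 / 62.1 × 100 = 61.0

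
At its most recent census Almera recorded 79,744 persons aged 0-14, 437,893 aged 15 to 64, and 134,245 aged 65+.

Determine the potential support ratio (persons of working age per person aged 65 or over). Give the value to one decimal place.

Potential support ratio: 3.3

Potential support ratio = 437,893 / 134,245 = 3.3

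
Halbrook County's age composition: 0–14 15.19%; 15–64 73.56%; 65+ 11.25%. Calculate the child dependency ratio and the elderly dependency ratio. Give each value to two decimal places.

Youth dependency ratio: 20.65
Old-age dependency ratio: 15.29

Youth dependency ratio = 15.19 / 73.56 × 100 = 20.65
Old-age dependency ratio = 11.25 / 73.56 × 100 = 15.29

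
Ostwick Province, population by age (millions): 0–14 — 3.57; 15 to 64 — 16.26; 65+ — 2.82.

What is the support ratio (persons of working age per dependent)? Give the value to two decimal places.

Support ratio: 2.54

Support ratio = 16.26 / (3.57 + 2.82) = 16.26 / 6.39 = 2.54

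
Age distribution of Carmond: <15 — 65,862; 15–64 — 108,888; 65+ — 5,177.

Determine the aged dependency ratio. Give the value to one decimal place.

Old-age dependency ratio: 4.8

Old-age dependency ratio = 5,177 / 108,888 × 100 = 4.8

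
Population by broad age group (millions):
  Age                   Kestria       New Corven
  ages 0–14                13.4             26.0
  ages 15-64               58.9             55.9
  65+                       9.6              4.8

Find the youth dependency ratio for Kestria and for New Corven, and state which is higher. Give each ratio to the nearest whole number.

Kestria: 13.4 / 58.9 × 100 = 23
New Corven: 26.0 / 55.9 × 100 = 47

Kestria: 23
New Corven: 47
Higher: New Corven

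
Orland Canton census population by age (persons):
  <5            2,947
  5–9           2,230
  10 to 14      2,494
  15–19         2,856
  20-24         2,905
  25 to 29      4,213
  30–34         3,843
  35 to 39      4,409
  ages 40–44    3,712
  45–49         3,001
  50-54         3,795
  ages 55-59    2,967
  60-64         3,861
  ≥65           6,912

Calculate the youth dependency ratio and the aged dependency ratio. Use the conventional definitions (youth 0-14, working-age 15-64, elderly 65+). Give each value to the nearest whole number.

Youth dependency ratio: 22
Old-age dependency ratio: 19

0–14: 2,947 + 2,230 + 2,494 = 7,671
15–64: 2,856 + 2,905 + 4,213 + 3,843 + 4,409 + 3,712 + 3,001 + 3,795 + 2,967 + 3,861 = 35,562
65+: 6,912
Youth dependency ratio = 7,671 / 35,562 × 100 = 22
Old-age dependency ratio = 6,912 / 35,562 × 100 = 19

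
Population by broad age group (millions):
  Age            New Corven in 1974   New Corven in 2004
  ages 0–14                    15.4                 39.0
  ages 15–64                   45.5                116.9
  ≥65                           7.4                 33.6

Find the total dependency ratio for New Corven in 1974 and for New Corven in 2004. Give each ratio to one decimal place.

New Corven in 1974: 50.1
New Corven in 2004: 62.1

New Corven in 1974: (15.4 + 7.4) / 45.5 × 100 = 22.8 / 45.5 × 100 = 50.1
New Corven in 2004: (39.0 + 33.6) / 116.9 × 100 = 72.6 / 116.9 × 100 = 62.1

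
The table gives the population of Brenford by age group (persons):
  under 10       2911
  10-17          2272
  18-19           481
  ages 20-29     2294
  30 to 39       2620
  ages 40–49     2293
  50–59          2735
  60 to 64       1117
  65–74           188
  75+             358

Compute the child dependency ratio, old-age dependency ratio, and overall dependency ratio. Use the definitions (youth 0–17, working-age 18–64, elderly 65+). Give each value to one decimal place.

0–17: 2911 + 2272 = 5183
18–64: 481 + 2294 + 2620 + 2293 + 2735 + 1117 = 11540
65+: 188 + 358 = 546
Youth dependency ratio = 5183 / 11540 × 100 = 44.9
Old-age dependency ratio = 546 / 11540 × 100 = 4.7
Total dependency ratio = (5183 + 546) / 11540 × 100 = 5729 / 11540 × 100 = 49.6

Youth dependency ratio: 44.9
Old-age dependency ratio: 4.7
Total dependency ratio: 49.6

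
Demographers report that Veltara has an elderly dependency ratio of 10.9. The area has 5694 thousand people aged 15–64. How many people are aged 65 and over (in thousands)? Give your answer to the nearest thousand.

Old-age dependency ratio = elderly / working-age × 100
10.9 = E / 5694 × 100
⇒ 621

Aged 65 and over: 621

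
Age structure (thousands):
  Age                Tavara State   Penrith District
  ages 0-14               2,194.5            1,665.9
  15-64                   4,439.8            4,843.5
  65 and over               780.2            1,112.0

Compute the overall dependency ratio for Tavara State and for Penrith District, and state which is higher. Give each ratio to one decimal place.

Tavara State: (2,194.5 + 780.2) / 4,439.8 × 100 = 2,974.7 / 4,439.8 × 100 = 67.0
Penrith District: (1,665.9 + 1,112.0) / 4,843.5 × 100 = 2,777.9 / 4,843.5 × 100 = 57.4

Tavara State: 67.0
Penrith District: 57.4
Higher: Tavara State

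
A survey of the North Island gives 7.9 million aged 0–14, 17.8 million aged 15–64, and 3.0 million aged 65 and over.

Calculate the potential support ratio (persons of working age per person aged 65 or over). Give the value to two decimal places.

Potential support ratio = 17.8 / 3.0 = 5.93

Potential support ratio: 5.93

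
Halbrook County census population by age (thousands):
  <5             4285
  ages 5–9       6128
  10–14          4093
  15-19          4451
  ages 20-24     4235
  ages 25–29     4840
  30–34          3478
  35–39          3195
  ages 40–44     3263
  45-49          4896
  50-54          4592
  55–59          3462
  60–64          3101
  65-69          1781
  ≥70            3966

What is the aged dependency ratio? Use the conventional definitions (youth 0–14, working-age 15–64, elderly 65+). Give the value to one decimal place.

Old-age dependency ratio: 14.5

0–14: 4285 + 6128 + 4093 = 14506
15–64: 4451 + 4235 + 4840 + 3478 + 3195 + 3263 + 4896 + 4592 + 3462 + 3101 = 39513
65+: 1781 + 3966 = 5747
Old-age dependency ratio = 5747 / 39513 × 100 = 14.5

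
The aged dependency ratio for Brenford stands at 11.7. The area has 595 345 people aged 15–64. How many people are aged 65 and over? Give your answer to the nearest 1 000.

Aged 65 and over: 70 000

Old-age dependency ratio = elderly / working-age × 100
11.7 = E / 595 345 × 100
⇒ 70 000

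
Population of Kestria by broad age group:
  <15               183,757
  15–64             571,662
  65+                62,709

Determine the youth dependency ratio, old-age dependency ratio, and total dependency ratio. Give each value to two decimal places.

Youth dependency ratio = 183,757 / 571,662 × 100 = 32.14
Old-age dependency ratio = 62,709 / 571,662 × 100 = 10.97
Total dependency ratio = (183,757 + 62,709) / 571,662 × 100 = 246,466 / 571,662 × 100 = 43.11

Youth dependency ratio: 32.14
Old-age dependency ratio: 10.97
Total dependency ratio: 43.11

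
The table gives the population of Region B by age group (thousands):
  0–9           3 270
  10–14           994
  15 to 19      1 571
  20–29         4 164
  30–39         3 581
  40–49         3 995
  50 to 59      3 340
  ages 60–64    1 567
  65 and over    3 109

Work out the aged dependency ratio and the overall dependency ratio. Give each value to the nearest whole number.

0–14: 3 270 + 994 = 4 264
15–64: 1 571 + 4 164 + 3 581 + 3 995 + 3 340 + 1 567 = 18 218
65+: 3 109
Old-age dependency ratio = 3 109 / 18 218 × 100 = 17
Total dependency ratio = (4 264 + 3 109) / 18 218 × 100 = 7 373 / 18 218 × 100 = 40

Old-age dependency ratio: 17
Total dependency ratio: 40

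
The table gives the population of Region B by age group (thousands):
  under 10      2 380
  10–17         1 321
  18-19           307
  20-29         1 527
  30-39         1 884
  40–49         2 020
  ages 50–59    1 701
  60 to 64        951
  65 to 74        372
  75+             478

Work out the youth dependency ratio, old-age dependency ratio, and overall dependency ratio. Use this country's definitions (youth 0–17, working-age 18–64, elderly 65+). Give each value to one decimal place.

Youth dependency ratio: 44.1
Old-age dependency ratio: 10.1
Total dependency ratio: 54.2

0–17: 2 380 + 1 321 = 3 701
18–64: 307 + 1 527 + 1 884 + 2 020 + 1 701 + 951 = 8 390
65+: 372 + 478 = 850
Youth dependency ratio = 3 701 / 8 390 × 100 = 44.1
Old-age dependency ratio = 850 / 8 390 × 100 = 10.1
Total dependency ratio = (3 701 + 850) / 8 390 × 100 = 4 551 / 8 390 × 100 = 54.2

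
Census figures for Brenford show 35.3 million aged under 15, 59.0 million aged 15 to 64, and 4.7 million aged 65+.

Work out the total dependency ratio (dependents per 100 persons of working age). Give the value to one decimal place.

Total dependency ratio = (35.3 + 4.7) / 59.0 × 100 = 40.0 / 59.0 × 100 = 67.8

Total dependency ratio: 67.8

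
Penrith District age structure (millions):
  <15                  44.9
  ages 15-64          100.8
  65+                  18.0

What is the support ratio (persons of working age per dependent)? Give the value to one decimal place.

Support ratio: 1.6

Support ratio = 100.8 / (44.9 + 18.0) = 100.8 / 62.9 = 1.6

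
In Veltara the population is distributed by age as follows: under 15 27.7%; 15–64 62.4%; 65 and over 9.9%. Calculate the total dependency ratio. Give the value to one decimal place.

Total dependency ratio = (27.7 + 9.9) / 62.4 × 100 = 37.6 / 62.4 × 100 = 60.3

Total dependency ratio: 60.3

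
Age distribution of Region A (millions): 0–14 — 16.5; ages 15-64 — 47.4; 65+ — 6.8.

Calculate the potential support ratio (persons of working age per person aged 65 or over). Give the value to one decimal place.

Potential support ratio = 47.4 / 6.8 = 7.0

Potential support ratio: 7.0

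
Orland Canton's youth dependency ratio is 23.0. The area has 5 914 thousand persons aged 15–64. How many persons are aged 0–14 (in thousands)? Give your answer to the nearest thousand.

Aged 0–14: 1 360

Youth dependency ratio = youth / working-age × 100
23.0 = Y / 5 914 × 100
⇒ 1 360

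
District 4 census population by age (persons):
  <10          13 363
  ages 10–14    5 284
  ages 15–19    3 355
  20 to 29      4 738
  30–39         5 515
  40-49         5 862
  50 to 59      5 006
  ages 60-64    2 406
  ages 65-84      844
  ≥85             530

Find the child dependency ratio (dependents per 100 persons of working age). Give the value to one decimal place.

0–14: 13 363 + 5 284 = 18 647
15–64: 3 355 + 4 738 + 5 515 + 5 862 + 5 006 + 2 406 = 26 882
65+: 844 + 530 = 1 374
Youth dependency ratio = 18 647 / 26 882 × 100 = 69.4

Youth dependency ratio: 69.4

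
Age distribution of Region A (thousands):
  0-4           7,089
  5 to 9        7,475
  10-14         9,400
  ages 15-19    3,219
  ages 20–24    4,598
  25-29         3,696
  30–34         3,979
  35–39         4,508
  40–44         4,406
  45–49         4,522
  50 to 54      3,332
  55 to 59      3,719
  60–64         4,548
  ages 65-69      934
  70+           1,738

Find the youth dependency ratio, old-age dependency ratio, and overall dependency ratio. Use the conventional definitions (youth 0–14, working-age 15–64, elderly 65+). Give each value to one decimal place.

0–14: 7,089 + 7,475 + 9,400 = 23,964
15–64: 3,219 + 4,598 + 3,696 + 3,979 + 4,508 + 4,406 + 4,522 + 3,332 + 3,719 + 4,548 = 40,527
65+: 934 + 1,738 = 2,672
Youth dependency ratio = 23,964 / 40,527 × 100 = 59.1
Old-age dependency ratio = 2,672 / 40,527 × 100 = 6.6
Total dependency ratio = (23,964 + 2,672) / 40,527 × 100 = 26,636 / 40,527 × 100 = 65.7

Youth dependency ratio: 59.1
Old-age dependency ratio: 6.6
Total dependency ratio: 65.7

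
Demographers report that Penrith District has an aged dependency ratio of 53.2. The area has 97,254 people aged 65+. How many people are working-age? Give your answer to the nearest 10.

Old-age dependency ratio = elderly / working-age × 100
53.2 = 97,254 / W × 100
⇒ 182,810

Working-age: 182,810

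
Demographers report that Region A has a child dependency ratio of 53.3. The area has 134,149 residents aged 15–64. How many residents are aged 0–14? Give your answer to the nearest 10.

Youth dependency ratio = youth / working-age × 100
53.3 = Y / 134,149 × 100
⇒ 71,500

Aged 0–14: 71,500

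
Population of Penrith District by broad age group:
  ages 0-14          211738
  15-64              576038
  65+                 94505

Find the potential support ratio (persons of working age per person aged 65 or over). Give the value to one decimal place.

Potential support ratio = 576038 / 94505 = 6.1

Potential support ratio: 6.1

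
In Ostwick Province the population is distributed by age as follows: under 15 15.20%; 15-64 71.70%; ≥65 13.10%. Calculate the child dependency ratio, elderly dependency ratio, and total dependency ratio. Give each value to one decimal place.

Youth dependency ratio: 21.2
Old-age dependency ratio: 18.3
Total dependency ratio: 39.5

Youth dependency ratio = 15.20 / 71.70 × 100 = 21.2
Old-age dependency ratio = 13.10 / 71.70 × 100 = 18.3
Total dependency ratio = (15.20 + 13.10) / 71.70 × 100 = 28.30 / 71.70 × 100 = 39.5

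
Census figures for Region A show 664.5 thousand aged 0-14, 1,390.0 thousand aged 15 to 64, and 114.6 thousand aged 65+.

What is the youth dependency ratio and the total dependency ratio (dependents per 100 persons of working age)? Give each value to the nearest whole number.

Youth dependency ratio = 664.5 / 1,390.0 × 100 = 48
Total dependency ratio = (664.5 + 114.6) / 1,390.0 × 100 = 779.1 / 1,390.0 × 100 = 56

Youth dependency ratio: 48
Total dependency ratio: 56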